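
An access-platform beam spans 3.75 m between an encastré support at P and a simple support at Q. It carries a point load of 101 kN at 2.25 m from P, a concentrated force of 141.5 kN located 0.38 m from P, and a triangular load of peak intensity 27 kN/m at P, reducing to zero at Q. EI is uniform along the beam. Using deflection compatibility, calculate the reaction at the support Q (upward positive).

Choose R_Q as the redundant. The primary structure is the cantilever fixed at P.
Deflection at Q on the released cantilever, summing each load's contribution:
  point load 101 at a = 2.25: Pa²(3L − a)/(6EI) = 767/EI
  point load 141.5 at a = 0.38: Pa²(3L − a)/(6EI) = 37.02/EI
  triangular load, peak 27 at the fixed end: w₀L⁴/(30EI) = 178/EI
  δ_0 = 982/EI
Tip deflection under a unit load at Q: L³/(3EI) = 17.58/EI.
Compatibility at Q: δ_0 − R_Q·δ_{QQ} = 0, so R_Q = 982/17.58 = 55.86 kN.

R_Q = 55.86 kN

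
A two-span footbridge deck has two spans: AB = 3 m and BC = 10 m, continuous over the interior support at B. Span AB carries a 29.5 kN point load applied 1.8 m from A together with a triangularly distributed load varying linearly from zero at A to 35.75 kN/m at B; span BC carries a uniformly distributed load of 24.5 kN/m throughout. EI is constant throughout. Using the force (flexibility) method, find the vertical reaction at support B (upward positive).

Insert a hinge at B; M_B is the redundant, and each span becomes simply supported.
Discontinuity in slope at B on the released structure — sum the simple-span end rotations:
  span AB: point load 29.5 at a = 1.8: Pab(L + a)/(6LEI) = 16.99/EI
  span AB: triangular load, peak 35.75: w₀L³/(45EI) = 21.45/EI
  span BC: UDL 24.5: wL³/(24EI) = 1021/EI
  relative rotation θ_0 = (38.44 + 1021)/EI = 1059/EI
A unit hogging moment at B produces rotation L₁/(3EI) + L₂/(3EI) = 4.333/EI.
Compatibility: M_B·(L₁+L₂)/(3EI) = θ_0, giving M_B = 244.4 kN·m (hogging).
Span AB, ΣM about A with M_B applied at B: R_B^{AB}·3 = 160.3 + 244.4, so R_B^{AB} = 134.9 kN and R_A = 83.12 − 134.9 = -51.81 kN.
Span BC, ΣM about C: R_B^{BC}·10 = 1225 + 244.4, so R_B^{BC} = 146.9 kN and R_C = 245 − 146.9 = 98.06 kN.
R_B = 134.9 + 146.9 = 281.9 kN.

R_B = 281.9 kN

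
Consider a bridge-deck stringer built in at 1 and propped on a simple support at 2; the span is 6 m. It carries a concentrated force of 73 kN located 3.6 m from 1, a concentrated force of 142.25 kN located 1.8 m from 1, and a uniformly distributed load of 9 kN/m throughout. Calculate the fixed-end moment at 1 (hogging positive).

Release the roller at 2. Primary structure: cantilever fixed at 1.
Deflection at 2 on the released cantilever, summing each load's contribution:
  point load 73 at a = 3.6: Pa²(3L − a)/(6EI) = 2271/EI
  point load 142.25 at a = 1.8: Pa²(3L − a)/(6EI) = 1244/EI
  UDL 9: wL⁴/(8EI) = 1458/EI
  δ_0 = 4973/EI
Tip deflection under a unit load at 2: L³/(3EI) = 72/EI.
Compatibility at 2: δ_0 − R_2·δ_{22} = 0, so R_2 = 4973/72 = 69.07 kN.
Moment equilibrium about 1: M_1 = Σ(load moments about 1) − R_2·L = 680.9 − 69.07×6 = 266.4 kN·m.

M_1 = 266.4 kN·m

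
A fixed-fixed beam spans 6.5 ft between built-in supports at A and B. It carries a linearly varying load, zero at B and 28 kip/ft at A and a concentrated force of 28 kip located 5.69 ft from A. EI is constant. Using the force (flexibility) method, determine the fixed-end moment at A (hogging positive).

M_A = 61.62 kip·ft

Release both end moments; the primary structure is a simply-supported span AB with redundants M_A and M_B.
End rotations of the released simple span under the applied load (×1/EI):
  at A: triangular load, peak 28: w₀L³/(45EI) = 170.9/EI
  at B: triangular load, peak 28: 7w₀L³/(360EI) = 149.5/EI
  at A: point load 28 at a = 5.69: Pab(L + b)/(6LEI) = 24.19/EI
  at B: point load 28 at a = 5.69: Pab(L + a)/(6LEI) = 40.34/EI
  θ_A0 = 195.1/EI,  θ_B0 = 189.9/EI
Flexibility coefficients: a unit moment at one end gives L/(3EI) there and L/(6EI) at the far end, so f₁₁ = f₂₂ = 2.167/EI and f₁₂ = f₂₁ = 1.083/EI.
Compatibility — zero rotation at each built-in end:
  2.167 M_A + 1.083 M_B = 195.1
  1.083 M_A + 2.167 M_B = 189.9
Solving the pair gives M_A = 61.62 kip·ft and M_B = 56.81 kip·ft (hogging).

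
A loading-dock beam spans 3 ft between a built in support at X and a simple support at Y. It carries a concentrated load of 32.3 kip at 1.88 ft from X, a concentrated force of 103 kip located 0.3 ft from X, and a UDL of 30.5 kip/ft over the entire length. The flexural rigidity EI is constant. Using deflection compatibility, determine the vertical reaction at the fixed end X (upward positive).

Choose R_Y as the redundant. The primary structure is the cantilever fixed at X.
Deflection at Y on the released cantilever, summing each load's contribution:
  point load 32.3 at a = 1.88: Pa²(3L − a)/(6EI) = 135.5/EI
  point load 103 at a = 0.3: Pa²(3L − a)/(6EI) = 13.44/EI
  UDL 30.5: wL⁴/(8EI) = 308.8/EI
  δ_0 = 457.7/EI
Tip deflection under a unit load at Y: L³/(3EI) = 9/EI.
Compatibility at Y: δ_0 − R_Y·δ_{YY} = 0, so R_Y = 457.7/9 = 50.86 kip.
Vertical equilibrium: R_X = ΣP − R_Y = 226.8 − 50.86 = 175.9 kip.

R_X = 175.9 kip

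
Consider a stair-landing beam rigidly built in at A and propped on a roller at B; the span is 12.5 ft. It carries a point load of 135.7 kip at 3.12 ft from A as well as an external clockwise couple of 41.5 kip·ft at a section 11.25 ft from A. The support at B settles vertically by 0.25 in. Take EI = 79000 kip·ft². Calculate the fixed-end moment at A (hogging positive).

M_A = 289.5 kip·ft

Remove the prop at B; the released (primary) structure is a cantilever built in at A.
Downward deflection at the released point B due to the loads:
  point load 135.7 at a = 3.12: Pa²(3L − a)/(6EI) = 7569/EI
  clockwise couple 41.5 at a = 11.25: M₀a(2L − a)/(2EI) = 3210/EI
  δ_0 = 10779/EI
Flexibility coefficient — unit upward force at B: δ_{BB} = L³/(3EI) = 651/EI.
With EI = 79000 kip·ft²: δ_0 = 0.13644 ft and δ_{BB} = 0.008241 ft/kip.
Compatibility — the beam at B must follow the support down by 0.02083 ft: δ_0 − R_B·δ_{BB} = 0.02083, so R_B = (0.13644 − 0.02083)/0.008241 = 14.03 kip.
Moment equilibrium about A: M_A = Σ(load moments about A) − R_B·L = 464.9 − 14.03×12.5 = 289.5 kip·ft.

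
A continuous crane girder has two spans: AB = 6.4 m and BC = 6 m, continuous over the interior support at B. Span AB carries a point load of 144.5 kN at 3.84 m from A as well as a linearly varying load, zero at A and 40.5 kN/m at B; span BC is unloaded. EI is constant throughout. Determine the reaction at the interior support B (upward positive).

R_B = 221.1 kN

Release continuity at B by inserting a hinge; the redundant is the internal moment M_B. The primary structure is two simply-supported spans AB and BC.
End slopes at the hinge B, treating each span as simply supported:
  span AB: point load 144.5 at a = 3.84: Pab(L + a)/(6LEI) = 378.8/EI
  span AB: triangular load, peak 40.5: w₀L³/(45EI) = 235.9/EI
  relative rotation θ_0 = (614.7 + 0)/EI = 614.7/EI
A unit hogging moment at B produces rotation L₁/(3EI) + L₂/(3EI) = 4.133/EI.
Compatibility: M_B·(L₁+L₂)/(3EI) = θ_0, giving M_B = 148.7 kN·m (hogging).
Span AB, ΣM about A with M_B applied at B: R_B^{AB}·6.4 = 1108 + 148.7, so R_B^{AB} = 196.3 kN and R_A = 274.1 − 196.3 = 77.76 kN.
Span BC, ΣM about C: R_B^{BC}·6 = 0 + 148.7, so R_B^{BC} = 24.79 kN and R_C = 0 − 24.79 = -24.79 kN.
R_B = 196.3 + 24.79 = 221.1 kN.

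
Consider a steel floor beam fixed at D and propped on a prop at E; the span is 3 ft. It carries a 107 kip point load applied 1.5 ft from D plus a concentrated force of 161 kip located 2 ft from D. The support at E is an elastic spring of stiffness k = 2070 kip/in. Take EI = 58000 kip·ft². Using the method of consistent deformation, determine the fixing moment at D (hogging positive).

M_D = 204 kip·ft

Remove the prop at E; the released (primary) structure is a cantilever built in at D.
Primary-structure tip deflection at E by superposition:
  point load 107 at a = 1.5: Pa²(3L − a)/(6EI) = 300.9/EI
  point load 161 at a = 2: Pa²(3L − a)/(6EI) = 751.3/EI
  δ_0 = 1052/EI
Flexibility coefficient — unit upward force at E: δ_{EE} = L³/(3EI) = 9/EI.
With EI = 58000 kip·ft²: δ_0 = 0.018143 ft and δ_{EE} = 0.000155 ft/kip.
Compatibility — the spring shortens by R_E/k under the reaction it provides: δ_0 − R_E·δ_{EE} = R_E/k. With 1/k = 1/(2070×12) ft/kip = 0.00004 ft/kip, R_E = δ_0 / (δ_{EE} + 1/k) = 0.018143 / (0.000155 + 0.00004) = 92.83 kip.
Moment equilibrium about D: M_D = Σ(load moments about D) − R_E·L = 482.5 − 92.83×3 = 204 kip·ft.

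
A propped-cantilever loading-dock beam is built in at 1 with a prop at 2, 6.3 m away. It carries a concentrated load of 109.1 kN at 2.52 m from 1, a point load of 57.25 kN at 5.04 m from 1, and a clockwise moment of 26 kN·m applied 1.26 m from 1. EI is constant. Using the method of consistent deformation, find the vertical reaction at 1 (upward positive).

R_1 = 101.1 kN

Remove the prop at 2; the released (primary) structure is a cantilever built in at 1.
Free-end deflection of the primary structure under the applied loading (downward +):
  point load 109.1 at a = 2.52: Pa²(3L − a)/(6EI) = 1891/EI
  point load 57.25 at a = 5.04: Pa²(3L − a)/(6EI) = 3359/EI
  clockwise couple 26 at a = 1.26: M₀a(2L − a)/(2EI) = 185.7/EI
  δ_0 = 5436/EI
Flexibility coefficient — unit upward force at 2: δ_{22} = L³/(3EI) = 83.35/EI.
Compatibility at 2: δ_0 − R_2·δ_{22} = 0, so R_2 = 5436/83.35 = 65.23 kN.
Vertical equilibrium: R_1 = ΣP − R_2 = 166.3 − 65.23 = 101.1 kN.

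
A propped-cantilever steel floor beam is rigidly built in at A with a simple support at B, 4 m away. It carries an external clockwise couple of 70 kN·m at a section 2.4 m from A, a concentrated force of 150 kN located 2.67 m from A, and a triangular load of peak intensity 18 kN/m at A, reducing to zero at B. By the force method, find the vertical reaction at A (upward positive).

Remove the prop at B; the released (primary) structure is a cantilever built in at A.
Primary-structure tip deflection at B by superposition:
  clockwise couple 70 at a = 2.4: M₀a(2L − a)/(2EI) = 470.4/EI
  point load 150 at a = 2.67: Pa²(3L − a)/(6EI) = 1663/EI
  triangular load, peak 18 at the fixed end: w₀L⁴/(30EI) = 153.6/EI
  δ_0 = 2287/EI
Tip deflection under a unit load at B: L³/(3EI) = 21.33/EI.
Compatibility at B: δ_0 − R_B·δ_{BB} = 0, so R_B = 2287/21.33 = 107.2 kN.
Vertical equilibrium: R_A = ΣP − R_B = 186 − 107.2 = 78.81 kN.

R_A = 78.81 kN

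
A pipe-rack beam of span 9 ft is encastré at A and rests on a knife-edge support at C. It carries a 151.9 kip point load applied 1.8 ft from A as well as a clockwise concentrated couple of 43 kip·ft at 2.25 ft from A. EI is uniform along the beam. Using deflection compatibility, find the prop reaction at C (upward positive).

Release the roller at C. Primary structure: cantilever fixed at A.
Downward deflection at the released point C due to the loads:
  point load 151.9 at a = 1.8: Pa²(3L − a)/(6EI) = 2067/EI
  clockwise couple 43 at a = 2.25: M₀a(2L − a)/(2EI) = 761.9/EI
  δ_0 = 2829/EI
Tip deflection under a unit load at C: L³/(3EI) = 243/EI.
Compatibility at C: δ_0 − R_C·δ_{CC} = 0, so R_C = 2829/243 = 11.64 kip.

R_C = 11.64 kip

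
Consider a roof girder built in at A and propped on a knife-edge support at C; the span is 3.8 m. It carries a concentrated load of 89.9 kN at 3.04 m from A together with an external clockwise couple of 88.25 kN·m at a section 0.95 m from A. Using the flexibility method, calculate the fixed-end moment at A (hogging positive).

Release the roller at C. Primary structure: cantilever fixed at A.
Downward deflection at the released point C due to the loads:
  point load 89.9 at a = 3.04: Pa²(3L − a)/(6EI) = 1158/EI
  clockwise couple 88.25 at a = 0.95: M₀a(2L − a)/(2EI) = 278.8/EI
  δ_0 = 1436/EI
Tip deflection under a unit load at C: L³/(3EI) = 18.29/EI.
Compatibility at C: δ_0 − R_C·δ_{CC} = 0, so R_C = 1436/18.29 = 78.53 kN.
Moment equilibrium about A: M_A = Σ(load moments about A) − R_C·L = 361.5 − 78.53×3.8 = 63.13 kN·m.

M_A = 63.13 kN·m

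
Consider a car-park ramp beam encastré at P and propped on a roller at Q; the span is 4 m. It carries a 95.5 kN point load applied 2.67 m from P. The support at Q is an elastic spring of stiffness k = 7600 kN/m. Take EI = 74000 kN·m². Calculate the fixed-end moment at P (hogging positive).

Remove the prop at Q; the released (primary) structure is a cantilever built in at P.
Downward deflection at the released point Q due to the loads:
  point load 95.5 at a = 2.67: Pa²(3L − a)/(6EI) = 1059/EI
Flexibility coefficient — unit upward force at Q: δ_{QQ} = L³/(3EI) = 21.33/EI.
With EI = 74000 kN·m²: δ_0 = 0.014306 m and δ_{QQ} = 0.000288 m/kN.
Compatibility — the spring shortens by R_Q/k under the reaction it provides: δ_0 − R_Q·δ_{QQ} = R_Q/k. With 1/k = 0.000132 m/kN, R_Q = δ_0 / (δ_{QQ} + 1/k) = 0.014306 / (0.000288 + 0.000132) = 34.07 kN.
Moment equilibrium about P: M_P = Σ(load moments about P) − R_Q·L = 255 − 34.07×4 = 118.7 kN·m.

M_P = 118.7 kN·m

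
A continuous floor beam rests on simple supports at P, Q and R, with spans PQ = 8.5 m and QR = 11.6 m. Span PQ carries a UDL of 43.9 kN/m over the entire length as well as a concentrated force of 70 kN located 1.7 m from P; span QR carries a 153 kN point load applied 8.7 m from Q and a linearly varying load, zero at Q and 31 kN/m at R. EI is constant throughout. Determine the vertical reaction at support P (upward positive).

R_P = 189.4 kN

Release continuity at Q by inserting a hinge; the redundant is the internal moment M_Q. The primary structure is two simply-supported spans PQ and QR.
Discontinuity in slope at Q on the released structure — sum the simple-span end rotations:
  span PQ: UDL 43.9: wL³/(24EI) = 1123/EI
  span PQ: point load 70 at a = 1.7: Pab(L + a)/(6LEI) = 161.8/EI
  span QR: point load 153 at a = 8.7: Pab(L + b)/(6LEI) = 804.2/EI
  span QR: triangular load, peak 31: 7w₀L³/(360EI) = 940.9/EI
  relative rotation θ_0 = (1285 + 1745)/EI = 3030/EI
A unit hogging moment at Q produces rotation L₁/(3EI) + L₂/(3EI) = 6.7/EI.
Slope continuity at Q: θ_0 = M_Q·6.7/EI, so M_Q = 3030/6.7 = 452.3 kN·m (hogging).
Span PQ, ΣM about P with M_Q applied at Q: R_Q^{PQ}·8.5 = 1705 + 452.3, so R_Q^{PQ} = 253.8 kN and R_P = 443.1 − 253.8 = 189.4 kN.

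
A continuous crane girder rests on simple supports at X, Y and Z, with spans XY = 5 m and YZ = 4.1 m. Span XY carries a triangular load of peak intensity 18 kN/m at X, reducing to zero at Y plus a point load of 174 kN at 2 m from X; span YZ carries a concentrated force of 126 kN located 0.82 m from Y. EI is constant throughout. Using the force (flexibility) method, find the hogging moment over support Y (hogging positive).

Take M_Y as the redundant. Released structure: two simple spans XY and YZ with a hinge at Y.
End slopes at the hinge Y, treating each span as simply supported:
  span XY: triangular load, peak 18: 7w₀L³/(360EI) = 43.75/EI
  span XY: point load 174 at a = 2: Pab(L + a)/(6LEI) = 243.6/EI
  span YZ: point load 126 at a = 0.82: Pab(L + b)/(6LEI) = 101.7/EI
  relative rotation θ_0 = (287.4 + 101.7)/EI = 389/EI
A unit hogging moment at Y produces rotation L₁/(3EI) + L₂/(3EI) = 3.033/EI.
Compatibility: M_Y·(L₁+L₂)/(3EI) = θ_0, giving M_Y = 128.2 kN·m (hogging).

M_Y = 128.2 kN·m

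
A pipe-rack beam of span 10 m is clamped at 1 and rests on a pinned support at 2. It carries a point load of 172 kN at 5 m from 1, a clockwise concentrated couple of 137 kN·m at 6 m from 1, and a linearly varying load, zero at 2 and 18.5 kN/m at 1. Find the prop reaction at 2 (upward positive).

R_2 = 89.51 kN

Release the roller at 2. Primary structure: cantilever fixed at 1.
Downward deflection at the released point 2 due to the loads:
  point load 172 at a = 5: Pa²(3L − a)/(6EI) = 17917/EI
  clockwise couple 137 at a = 6: M₀a(2L − a)/(2EI) = 5754/EI
  triangular load, peak 18.5 at the fixed end: w₀L⁴/(30EI) = 6167/EI
  δ_0 = 29837/EI
Tip deflection under a unit load at 2: L³/(3EI) = 333.3/EI.
The prop prevents deflection at 2: R_2 = δ_0/δ_{22} = 29837/333.3 = 89.51 kN.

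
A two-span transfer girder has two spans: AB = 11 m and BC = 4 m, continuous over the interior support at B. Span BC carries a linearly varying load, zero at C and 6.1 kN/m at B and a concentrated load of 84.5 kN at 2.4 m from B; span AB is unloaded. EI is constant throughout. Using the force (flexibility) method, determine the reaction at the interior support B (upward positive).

Take M_B as the redundant. Released structure: two simple spans AB and BC with a hinge at B.
End slopes at the hinge B, treating each span as simply supported:
  span BC: triangular load, peak 6.1: w₀L³/(45EI) = 8.676/EI
  span BC: point load 84.5 at a = 2.4: Pab(L + b)/(6LEI) = 75.71/EI
  relative rotation θ_0 = (0 + 84.39)/EI = 84.39/EI
A unit hogging moment at B produces rotation L₁/(3EI) + L₂/(3EI) = 5/EI.
Slope continuity at B: θ_0 = M_B·5/EI, so M_B = 84.39/5 = 16.88 kN·m (hogging).
Span AB, ΣM about A with M_B applied at B: R_B^{AB}·11 = 0 + 16.88, so R_B^{AB} = 1.534 kN and R_A = 0 − 1.534 = -1.534 kN.
Span BC, ΣM about C: R_B^{BC}·4 = 167.7 + 16.88, so R_B^{BC} = 46.15 kN and R_C = 96.7 − 46.15 = 50.55 kN.
R_B = 1.534 + 46.15 = 47.69 kN.

R_B = 47.69 kN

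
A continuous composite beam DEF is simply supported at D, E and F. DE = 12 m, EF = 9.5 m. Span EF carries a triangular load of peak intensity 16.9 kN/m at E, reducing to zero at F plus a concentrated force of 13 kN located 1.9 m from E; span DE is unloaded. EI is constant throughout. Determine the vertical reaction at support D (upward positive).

R_D = -4.399 kN

Release continuity at E by inserting a hinge; the redundant is the internal moment M_E. The primary structure is two simply-supported spans DE and EF.
Rotations at E on the released spans (each span's end-slope, ×1/EI):
  span EF: triangular load, peak 16.9: w₀L³/(45EI) = 322/EI
  span EF: point load 13 at a = 1.9: Pab(L + b)/(6LEI) = 56.32/EI
  relative rotation θ_0 = (0 + 378.3)/EI = 378.3/EI
A unit hogging moment at E produces rotation L₁/(3EI) + L₂/(3EI) = 7.167/EI.
Compatibility: M_E·(L₁+L₂)/(3EI) = θ_0, giving M_E = 52.79 kN·m (hogging).
Span DE, ΣM about D with M_E applied at E: R_E^{DE}·12 = 0 + 52.79, so R_E^{DE} = 4.399 kN and R_D = 0 − 4.399 = -4.399 kN.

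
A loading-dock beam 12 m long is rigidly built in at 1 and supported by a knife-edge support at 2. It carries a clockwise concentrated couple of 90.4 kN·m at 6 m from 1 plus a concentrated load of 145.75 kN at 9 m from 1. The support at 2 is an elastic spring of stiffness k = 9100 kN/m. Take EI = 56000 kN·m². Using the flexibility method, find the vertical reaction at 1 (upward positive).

R_1 = 46.11 kN

Remove the prop at 2; the released (primary) structure is a cantilever built in at 1.
Free-end deflection of the primary structure under the applied loading (downward +):
  clockwise couple 90.4 at a = 6: M₀a(2L − a)/(2EI) = 4882/EI
  point load 145.75 at a = 9: Pa²(3L − a)/(6EI) = 53126/EI
  δ_0 = 58007/EI
Tip deflection under a unit load at 2: L³/(3EI) = 576/EI.
With EI = 56000 kN·m²: δ_0 = 1.0358 m and δ_{22} = 0.010286 m/kN.
Compatibility — the spring shortens by R_2/k under the reaction it provides: δ_0 − R_2·δ_{22} = R_2/k. With 1/k = 0.00011 m/kN, R_2 = δ_0 / (δ_{22} + 1/k) = 1.0358 / (0.010286 + 0.00011) = 99.64 kN.
Vertical equilibrium: R_1 = ΣP − R_2 = 145.8 − 99.64 = 46.11 kN.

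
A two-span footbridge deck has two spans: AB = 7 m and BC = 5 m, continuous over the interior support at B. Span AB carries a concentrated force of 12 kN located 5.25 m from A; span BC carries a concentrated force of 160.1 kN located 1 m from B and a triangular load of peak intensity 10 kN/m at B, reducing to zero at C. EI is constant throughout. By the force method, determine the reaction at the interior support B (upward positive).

Release continuity at B by inserting a hinge; the redundant is the internal moment M_B. The primary structure is two simply-supported spans AB and BC.
Rotations at B on the released spans (each span's end-slope, ×1/EI):
  span AB: point load 12 at a = 5.25: Pab(L + a)/(6LEI) = 32.16/EI
  span BC: point load 160.1 at a = 1: Pab(L + b)/(6LEI) = 192.1/EI
  span BC: triangular load, peak 10: w₀L³/(45EI) = 27.78/EI
  relative rotation θ_0 = (32.16 + 219.9)/EI = 252.1/EI
A unit hogging moment at B produces rotation L₁/(3EI) + L₂/(3EI) = 4/EI.
Compatibility: M_B·(L₁+L₂)/(3EI) = θ_0, giving M_B = 63.01 kN·m (hogging).
Span AB, ΣM about A with M_B applied at B: R_B^{AB}·7 = 63 + 63.01, so R_B^{AB} = 18 kN and R_A = 12 − 18 = -6.002 kN.
Span BC, ΣM about C: R_B^{BC}·5 = 723.7 + 63.01, so R_B^{BC} = 157.3 kN and R_C = 185.1 − 157.3 = 27.75 kN.
R_B = 18 + 157.3 = 175.4 kN.

R_B = 175.4 kN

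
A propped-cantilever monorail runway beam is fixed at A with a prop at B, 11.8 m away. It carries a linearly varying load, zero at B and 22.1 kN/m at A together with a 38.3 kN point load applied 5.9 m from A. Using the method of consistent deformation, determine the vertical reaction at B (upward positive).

Release the roller at B. Primary structure: cantilever fixed at A.
Free-end deflection of the primary structure under the applied loading (downward +):
  triangular load, peak 22.1 at the fixed end: w₀L⁴/(30EI) = 14282/EI
  point load 38.3 at a = 5.9: Pa²(3L − a)/(6EI) = 6555/EI
  δ_0 = 20837/EI
Flexibility coefficient — unit upward force at B: δ_{BB} = L³/(3EI) = 547.7/EI.
Compatibility at B: δ_0 − R_B·δ_{BB} = 0, so R_B = 20837/547.7 = 38.05 kN.

R_B = 38.05 kN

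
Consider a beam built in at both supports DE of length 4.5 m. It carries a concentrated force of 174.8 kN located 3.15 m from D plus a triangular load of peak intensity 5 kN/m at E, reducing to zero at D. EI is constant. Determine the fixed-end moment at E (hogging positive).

M_E = 120.7 kN·m

Release both end moments; the primary structure is a simply-supported span DE with redundants M_D and M_E.
End rotations of the released simple span under the applied load (×1/EI):
  at D: point load 174.8 at a = 3.15: Pab(L + b)/(6LEI) = 161.1/EI
  at E: point load 174.8 at a = 3.15: Pab(L + a)/(6LEI) = 210.6/EI
  at D: triangular load, peak 5: 7w₀L³/(360EI) = 8.859/EI
  at E: triangular load, peak 5: w₀L³/(45EI) = 10.12/EI
  θ_D0 = 169.9/EI,  θ_E0 = 220.7/EI
Flexibility coefficients: a unit moment at one end gives L/(3EI) there and L/(6EI) at the far end, so f₁₁ = f₂₂ = 1.5/EI and f₁₂ = f₂₁ = 0.75/EI.
Compatibility — zero rotation at each built-in end:
  1.5 M_D + 0.75 M_E = 169.9
  0.75 M_D + 1.5 M_E = 220.7
Solving the pair gives M_D = 52.93 kN·m and M_E = 120.7 kN·m (hogging).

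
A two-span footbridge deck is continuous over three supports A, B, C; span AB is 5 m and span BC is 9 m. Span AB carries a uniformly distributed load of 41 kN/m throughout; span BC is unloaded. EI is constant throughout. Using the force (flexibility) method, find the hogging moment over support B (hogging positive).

M_B = 45.76 kN·m

Insert a hinge at B; M_B is the redundant, and each span becomes simply supported.
Rotations at B on the released spans (each span's end-slope, ×1/EI):
  span AB: UDL 41: wL³/(24EI) = 213.5/EI
  relative rotation θ_0 = (213.5 + 0)/EI = 213.5/EI
A unit hogging moment at B produces rotation L₁/(3EI) + L₂/(3EI) = 4.667/EI.
Slope continuity at B: θ_0 = M_B·4.667/EI, so M_B = 213.5/4.667 = 45.76 kN·m (hogging).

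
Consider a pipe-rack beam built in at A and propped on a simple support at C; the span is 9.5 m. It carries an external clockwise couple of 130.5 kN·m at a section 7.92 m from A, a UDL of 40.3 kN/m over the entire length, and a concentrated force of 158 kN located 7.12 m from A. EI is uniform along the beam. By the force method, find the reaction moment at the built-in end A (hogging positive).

Take the reaction at C as the redundant and release it; the primary structure is a cantilever fixed at A.
Deflection at C on the released cantilever, summing each load's contribution:
  clockwise couple 130.5 at a = 7.92: M₀a(2L − a)/(2EI) = 5726/EI
  UDL 40.3: wL⁴/(8EI) = 41031/EI
  point load 158 at a = 7.12: Pa²(3L − a)/(6EI) = 28541/EI
  δ_0 = 75298/EI
Tip deflection under a unit load at C: L³/(3EI) = 285.8/EI.
Compatibility at C: δ_0 − R_C·δ_{CC} = 0, so R_C = 75298/285.8 = 263.5 kN.
Moment equilibrium about A: M_A = Σ(load moments about A) − R_C·L = 3074 − 263.5×9.5 = 571 kN·m.

M_A = 571 kN·m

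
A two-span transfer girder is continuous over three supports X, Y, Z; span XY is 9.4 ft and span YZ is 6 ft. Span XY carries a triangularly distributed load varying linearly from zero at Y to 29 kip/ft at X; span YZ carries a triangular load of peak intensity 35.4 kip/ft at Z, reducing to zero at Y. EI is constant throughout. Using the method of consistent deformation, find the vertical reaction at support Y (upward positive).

Release continuity at Y by inserting a hinge; the redundant is the internal moment M_Y. The primary structure is two simply-supported spans XY and YZ.
Discontinuity in slope at Y on the released structure — sum the simple-span end rotations:
  span XY: triangular load, peak 29: 7w₀L³/(360EI) = 468.4/EI
  span YZ: triangular load, peak 35.4: 7w₀L³/(360EI) = 148.7/EI
  relative rotation θ_0 = (468.4 + 148.7)/EI = 617/EI
A unit hogging moment at Y produces rotation L₁/(3EI) + L₂/(3EI) = 5.133/EI.
Compatibility: M_Y·(L₁+L₂)/(3EI) = θ_0, giving M_Y = 120.2 kip·ft (hogging).
Span XY, ΣM about X with M_Y applied at Y: R_Y^{XY}·9.4 = 427.1 + 120.2, so R_Y^{XY} = 58.22 kip and R_X = 136.3 − 58.22 = 78.08 kip.
Span YZ, ΣM about Z: R_Y^{YZ}·6 = 212.4 + 120.2, so R_Y^{YZ} = 55.43 kip and R_Z = 106.2 − 55.43 = 50.77 kip.
R_Y = 58.22 + 55.43 = 113.7 kip.

R_Y = 113.7 kip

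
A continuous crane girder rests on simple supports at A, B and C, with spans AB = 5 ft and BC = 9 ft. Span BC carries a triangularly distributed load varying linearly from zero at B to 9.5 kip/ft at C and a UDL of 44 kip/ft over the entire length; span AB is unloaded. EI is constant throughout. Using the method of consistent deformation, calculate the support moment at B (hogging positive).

Insert a hinge at B; M_B is the redundant, and each span becomes simply supported.
Discontinuity in slope at B on the released structure — sum the simple-span end rotations:
  span BC: triangular load, peak 9.5: 7w₀L³/(360EI) = 134.7/EI
  span BC: UDL 44: wL³/(24EI) = 1336/EI
  relative rotation θ_0 = (0 + 1471)/EI = 1471/EI
A unit hogging moment at B produces rotation L₁/(3EI) + L₂/(3EI) = 4.667/EI.
Slope continuity at B: θ_0 = M_B·4.667/EI, so M_B = 1471/4.667 = 315.2 kip·ft (hogging).

M_B = 315.2 kip·ft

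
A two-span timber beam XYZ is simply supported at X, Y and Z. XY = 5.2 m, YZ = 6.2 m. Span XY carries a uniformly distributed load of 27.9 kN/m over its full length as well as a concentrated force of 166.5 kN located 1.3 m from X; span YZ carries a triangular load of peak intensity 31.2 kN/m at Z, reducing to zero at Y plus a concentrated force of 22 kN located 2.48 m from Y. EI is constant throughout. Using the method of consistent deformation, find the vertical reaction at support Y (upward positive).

Take M_Y as the redundant. Released structure: two simple spans XY and YZ with a hinge at Y.
End slopes at the hinge Y, treating each span as simply supported:
  span XY: UDL 27.9: wL³/(24EI) = 163.5/EI
  span XY: point load 166.5 at a = 1.3: Pab(L + a)/(6LEI) = 175.9/EI
  span YZ: triangular load, peak 31.2: 7w₀L³/(360EI) = 144.6/EI
  span YZ: point load 22 at a = 2.48: Pab(L + b)/(6LEI) = 54.12/EI
  relative rotation θ_0 = (339.3 + 198.7)/EI = 538/EI
A unit hogging moment at Y produces rotation L₁/(3EI) + L₂/(3EI) = 3.8/EI.
Compatibility: M_Y·(L₁+L₂)/(3EI) = θ_0, giving M_Y = 141.6 kN·m (hogging).
Span XY, ΣM about X with M_Y applied at Y: R_Y^{XY}·5.2 = 593.7 + 141.6, so R_Y^{XY} = 141.4 kN and R_X = 311.6 − 141.4 = 170.2 kN.
Span YZ, ΣM about Z: R_Y^{YZ}·6.2 = 281.7 + 141.6, so R_Y^{YZ} = 68.28 kN and R_Z = 118.7 − 68.28 = 50.44 kN.
R_Y = 141.4 + 68.28 = 209.7 kN.

R_Y = 209.7 kN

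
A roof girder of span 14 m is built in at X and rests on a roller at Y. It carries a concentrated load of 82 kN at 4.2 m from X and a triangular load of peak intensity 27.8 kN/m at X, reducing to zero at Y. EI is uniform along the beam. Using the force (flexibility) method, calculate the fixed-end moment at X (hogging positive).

Choose R_Y as the redundant. The primary structure is the cantilever fixed at X.
Primary-structure tip deflection at Y by superposition:
  point load 82 at a = 4.2: Pa²(3L − a)/(6EI) = 9113/EI
  triangular load, peak 27.8 at the fixed end: w₀L⁴/(30EI) = 35599/EI
  δ_0 = 44712/EI
Tip deflection under a unit load at Y: L³/(3EI) = 914.7/EI.
The prop prevents deflection at Y: R_Y = δ_0/δ_{YY} = 44712/914.7 = 48.88 kN.
Moment equilibrium about X: M_X = Σ(load moments about X) − R_Y·L = 1253 − 48.88×14 = 568.2 kN·m.

M_X = 568.2 kN·m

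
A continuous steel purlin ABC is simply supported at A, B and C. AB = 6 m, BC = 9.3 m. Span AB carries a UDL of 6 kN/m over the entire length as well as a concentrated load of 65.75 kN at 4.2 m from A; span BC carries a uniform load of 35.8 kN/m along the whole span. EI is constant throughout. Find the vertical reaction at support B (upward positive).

R_B = 305.5 kN

Insert a hinge at B; M_B is the redundant, and each span becomes simply supported.
End slopes at the hinge B, treating each span as simply supported:
  span AB: UDL 6: wL³/(24EI) = 54/EI
  span AB: point load 65.75 at a = 4.2: Pab(L + a)/(6LEI) = 140.8/EI
  span BC: UDL 35.8: wL³/(24EI) = 1200/EI
  relative rotation θ_0 = (194.8 + 1200)/EI = 1395/EI
A unit hogging moment at B produces rotation L₁/(3EI) + L₂/(3EI) = 5.1/EI.
Compatibility: M_B·(L₁+L₂)/(3EI) = θ_0, giving M_B = 273.5 kN·m (hogging).
Span AB, ΣM about A with M_B applied at B: R_B^{AB}·6 = 384.1 + 273.5, so R_B^{AB} = 109.6 kN and R_A = 101.8 − 109.6 = -7.852 kN.
Span BC, ΣM about C: R_B^{BC}·9.3 = 1548 + 273.5, so R_B^{BC} = 195.9 kN and R_C = 332.9 − 195.9 = 137.1 kN.
R_B = 109.6 + 195.9 = 305.5 kN.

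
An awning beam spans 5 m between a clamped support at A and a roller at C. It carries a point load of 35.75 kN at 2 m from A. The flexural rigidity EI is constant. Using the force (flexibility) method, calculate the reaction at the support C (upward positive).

Release the roller at C. Primary structure: cantilever fixed at A.
Deflection at C on the released cantilever, summing each load's contribution:
  point load 35.75 at a = 2: Pa²(3L − a)/(6EI) = 309.8/EI
Tip deflection under a unit load at C: L³/(3EI) = 41.67/EI.
Compatibility at C: δ_0 − R_C·δ_{CC} = 0, so R_C = 309.8/41.67 = 7.436 kN.

R_C = 7.436 kN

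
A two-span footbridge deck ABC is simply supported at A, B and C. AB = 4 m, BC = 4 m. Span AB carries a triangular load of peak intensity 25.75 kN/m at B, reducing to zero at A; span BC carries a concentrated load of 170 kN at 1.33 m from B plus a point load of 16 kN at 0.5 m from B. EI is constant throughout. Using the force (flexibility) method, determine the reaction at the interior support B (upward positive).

R_B = 201.8 kN

Take M_B as the redundant. Released structure: two simple spans AB and BC with a hinge at B.
Rotations at B on the released spans (each span's end-slope, ×1/EI):
  span AB: triangular load, peak 25.75: w₀L³/(45EI) = 36.62/EI
  span BC: point load 170 at a = 1.33: Pab(L + b)/(6LEI) = 167.8/EI
  span BC: point load 16 at a = 0.5: Pab(L + b)/(6LEI) = 8.75/EI
  relative rotation θ_0 = (36.62 + 176.5)/EI = 213.1/EI
A unit hogging moment at B produces rotation L₁/(3EI) + L₂/(3EI) = 2.667/EI.
Slope continuity at B: θ_0 = M_B·2.667/EI, so M_B = 213.1/2.667 = 79.93 kN·m (hogging).
Span AB, ΣM about A with M_B applied at B: R_B^{AB}·4 = 137.3 + 79.93, so R_B^{AB} = 54.32 kN and R_A = 51.5 − 54.32 = -2.816 kN.
Span BC, ΣM about C: R_B^{BC}·4 = 509.9 + 79.93, so R_B^{BC} = 147.5 kN and R_C = 186 − 147.5 = 38.54 kN.
R_B = 54.32 + 147.5 = 201.8 kN.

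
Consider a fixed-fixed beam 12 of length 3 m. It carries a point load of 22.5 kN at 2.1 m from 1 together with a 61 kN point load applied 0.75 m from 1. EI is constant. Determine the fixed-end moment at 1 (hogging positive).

Take the two fixed-end moments M_1, M_2 as redundants; the released structure is the simple span 12.
Simple-span end rotations at 1 and 2 under the given loads:
  at 1: point load 22.5 at a = 2.1: Pab(L + b)/(6LEI) = 9.214/EI
  at 2: point load 22.5 at a = 2.1: Pab(L + a)/(6LEI) = 12.05/EI
  at 1: point load 61 at a = 0.75: Pab(L + b)/(6LEI) = 30.02/EI
  at 2: point load 61 at a = 0.75: Pab(L + a)/(6LEI) = 21.45/EI
  θ_10 = 39.24/EI,  θ_20 = 33.49/EI
Flexibility coefficients: a unit moment at one end gives L/(3EI) there and L/(6EI) at the far end, so f₁₁ = f₂₂ = 1/EI and f₁₂ = f₂₁ = 0.5/EI.
Compatibility — zero rotation at each built-in end:
  1 M_1 + 0.5 M_2 = 39.24
  0.5 M_1 + 1 M_2 = 33.49
Solving the pair gives M_1 = 29.99 kN·m and M_2 = 18.5 kN·m (hogging).

M_1 = 29.99 kN·m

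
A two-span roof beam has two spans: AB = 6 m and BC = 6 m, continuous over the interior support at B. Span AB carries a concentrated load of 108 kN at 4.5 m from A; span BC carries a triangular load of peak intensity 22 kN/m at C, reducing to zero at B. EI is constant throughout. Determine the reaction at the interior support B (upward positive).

R_B = 128.4 kN

Take M_B as the redundant. Released structure: two simple spans AB and BC with a hinge at B.
Rotations at B on the released spans (each span's end-slope, ×1/EI):
  span AB: point load 108 at a = 4.5: Pab(L + a)/(6LEI) = 212.6/EI
  span BC: triangular load, peak 22: 7w₀L³/(360EI) = 92.4/EI
  relative rotation θ_0 = (212.6 + 92.4)/EI = 305/EI
A unit hogging moment at B produces rotation L₁/(3EI) + L₂/(3EI) = 4/EI.
Compatibility: M_B·(L₁+L₂)/(3EI) = θ_0, giving M_B = 76.26 kN·m (hogging).
Span AB, ΣM about A with M_B applied at B: R_B^{AB}·6 = 486 + 76.26, so R_B^{AB} = 93.71 kN and R_A = 108 − 93.71 = 14.29 kN.
Span BC, ΣM about C: R_B^{BC}·6 = 132 + 76.26, so R_B^{BC} = 34.71 kN and R_C = 66 − 34.71 = 31.29 kN.
R_B = 93.71 + 34.71 = 128.4 kN.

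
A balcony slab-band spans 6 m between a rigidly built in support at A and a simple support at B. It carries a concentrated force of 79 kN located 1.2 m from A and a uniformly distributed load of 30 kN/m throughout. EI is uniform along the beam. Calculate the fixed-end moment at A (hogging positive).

M_A = 203.3 kN·m

Choose R_B as the redundant. The primary structure is the cantilever fixed at A.
Downward deflection at the released point B due to the loads:
  point load 79 at a = 1.2: Pa²(3L − a)/(6EI) = 318.5/EI
  UDL 30: wL⁴/(8EI) = 4860/EI
  δ_0 = 5179/EI
Tip deflection under a unit load at B: L³/(3EI) = 72/EI.
The prop prevents deflection at B: R_B = δ_0/δ_{BB} = 5179/72 = 71.92 kN.
Moment equilibrium about A: M_A = Σ(load moments about A) − R_B·L = 634.8 − 71.92×6 = 203.3 kN·m.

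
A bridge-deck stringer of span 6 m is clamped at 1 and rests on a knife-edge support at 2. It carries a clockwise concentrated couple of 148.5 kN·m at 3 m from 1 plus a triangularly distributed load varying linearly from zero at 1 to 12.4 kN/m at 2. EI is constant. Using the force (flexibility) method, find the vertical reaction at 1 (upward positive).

R_1 = -11.1 kN

Remove the prop at 2; the released (primary) structure is a cantilever built in at 1.
Free-end deflection of the primary structure under the applied loading (downward +):
  clockwise couple 148.5 at a = 3: M₀a(2L − a)/(2EI) = 2005/EI
  triangular load, peak 12.4 at the free end: 11w₀L⁴/(120EI) = 1473/EI
  δ_0 = 3478/EI
Flexibility coefficient — unit upward force at 2: δ_{22} = L³/(3EI) = 72/EI.
Compatibility at 2: δ_0 − R_2·δ_{22} = 0, so R_2 = 3478/72 = 48.3 kN.
Vertical equilibrium: R_1 = ΣP − R_2 = 37.2 − 48.3 = -11.1 kN.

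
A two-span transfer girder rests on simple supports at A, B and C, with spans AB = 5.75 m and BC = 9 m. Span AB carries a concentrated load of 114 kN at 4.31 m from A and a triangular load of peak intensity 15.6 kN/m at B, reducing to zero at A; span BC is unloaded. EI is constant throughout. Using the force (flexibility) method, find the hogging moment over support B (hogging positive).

Insert a hinge at B; M_B is the redundant, and each span becomes simply supported.
Rotations at B on the released spans (each span's end-slope, ×1/EI):
  span AB: point load 114 at a = 4.31: Pab(L + a)/(6LEI) = 206.3/EI
  span AB: triangular load, peak 15.6: w₀L³/(45EI) = 65.9/EI
  relative rotation θ_0 = (272.2 + 0)/EI = 272.2/EI
A unit hogging moment at B produces rotation L₁/(3EI) + L₂/(3EI) = 4.917/EI.
Slope continuity at B: θ_0 = M_B·4.917/EI, so M_B = 272.2/4.917 = 55.37 kN·m (hogging).

M_B = 55.37 kN·m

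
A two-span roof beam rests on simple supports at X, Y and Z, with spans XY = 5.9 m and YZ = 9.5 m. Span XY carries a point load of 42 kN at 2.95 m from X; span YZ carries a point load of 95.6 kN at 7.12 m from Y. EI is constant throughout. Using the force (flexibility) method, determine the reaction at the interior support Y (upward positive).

Take M_Y as the redundant. Released structure: two simple spans XY and YZ with a hinge at Y.
Rotations at Y on the released spans (each span's end-slope, ×1/EI):
  span XY: point load 42 at a = 2.95: Pab(L + a)/(6LEI) = 91.38/EI
  span YZ: point load 95.6 at a = 7.12: Pab(L + b)/(6LEI) = 337.6/EI
  relative rotation θ_0 = (91.38 + 337.6)/EI = 429/EI
A unit hogging moment at Y produces rotation L₁/(3EI) + L₂/(3EI) = 5.133/EI.
Slope continuity at Y: θ_0 = M_Y·5.133/EI, so M_Y = 429/5.133 = 83.57 kN·m (hogging).
Span XY, ΣM about X with M_Y applied at Y: R_Y^{XY}·5.9 = 123.9 + 83.57, so R_Y^{XY} = 35.17 kN and R_X = 42 − 35.17 = 6.835 kN.
Span YZ, ΣM about Z: R_Y^{YZ}·9.5 = 227.5 + 83.57, so R_Y^{YZ} = 32.75 kN and R_Z = 95.6 − 32.75 = 62.85 kN.
R_Y = 35.17 + 32.75 = 67.91 kN.

R_Y = 67.91 kN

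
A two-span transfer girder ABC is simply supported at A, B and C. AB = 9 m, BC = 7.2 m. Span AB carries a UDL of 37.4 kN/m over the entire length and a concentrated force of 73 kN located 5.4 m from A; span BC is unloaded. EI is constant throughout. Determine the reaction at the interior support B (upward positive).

R_B = 282.2 kN

Release continuity at B by inserting a hinge; the redundant is the internal moment M_B. The primary structure is two simply-supported spans AB and BC.
End slopes at the hinge B, treating each span as simply supported:
  span AB: UDL 37.4: wL³/(24EI) = 1136/EI
  span AB: point load 73 at a = 5.4: Pab(L + a)/(6LEI) = 378.4/EI
  relative rotation θ_0 = (1514 + 0)/EI = 1514/EI
A unit hogging moment at B produces rotation L₁/(3EI) + L₂/(3EI) = 5.4/EI.
Slope continuity at B: θ_0 = M_B·5.4/EI, so M_B = 1514/5.4 = 280.5 kN·m (hogging).
Span AB, ΣM about A with M_B applied at B: R_B^{AB}·9 = 1909 + 280.5, so R_B^{AB} = 243.3 kN and R_A = 409.6 − 243.3 = 166.3 kN.
Span BC, ΣM about C: R_B^{BC}·7.2 = 0 + 280.5, so R_B^{BC} = 38.95 kN and R_C = 0 − 38.95 = -38.95 kN.
R_B = 243.3 + 38.95 = 282.2 kN.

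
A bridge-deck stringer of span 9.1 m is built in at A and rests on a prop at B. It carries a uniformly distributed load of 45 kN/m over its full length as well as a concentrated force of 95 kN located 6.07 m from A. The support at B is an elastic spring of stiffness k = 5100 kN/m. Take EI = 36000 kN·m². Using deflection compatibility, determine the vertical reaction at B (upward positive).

R_B = 197.3 kN

Release the roller at B. Primary structure: cantilever fixed at A.
Deflection at B on the released cantilever, summing each load's contribution:
  UDL 45: wL⁴/(8EI) = 38573/EI
  point load 95 at a = 6.07: Pa²(3L − a)/(6EI) = 12385/EI
  δ_0 = 50959/EI
Flexibility coefficient — unit upward force at B: δ_{BB} = L³/(3EI) = 251.2/EI.
With EI = 36000 kN·m²: δ_0 = 1.4155 m and δ_{BB} = 0.006978 m/kN.
Compatibility — the spring shortens by R_B/k under the reaction it provides: δ_0 − R_B·δ_{BB} = R_B/k. With 1/k = 0.000196 m/kN, R_B = δ_0 / (δ_{BB} + 1/k) = 1.4155 / (0.006978 + 0.000196) = 197.3 kN.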